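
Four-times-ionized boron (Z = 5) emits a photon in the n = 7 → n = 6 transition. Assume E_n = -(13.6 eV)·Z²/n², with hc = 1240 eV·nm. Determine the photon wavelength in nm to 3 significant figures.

For Z = 5 the level energies scale as Z², so the effective Rydberg energy is 13.6 × 25 = 340.0 eV.
ΔE = 340.0 × (1/6² − 1/7²) = 340.0 × 0.007370 = 2.506 eV.
λ = hc/ΔE = 1240 / 2.506 = 495 nm.

495 nm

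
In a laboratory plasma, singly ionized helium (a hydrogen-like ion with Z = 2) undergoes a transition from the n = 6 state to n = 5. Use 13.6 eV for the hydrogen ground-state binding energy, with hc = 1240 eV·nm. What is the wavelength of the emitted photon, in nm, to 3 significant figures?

For Z = 2 the level energies scale as Z², so the effective Rydberg energy is 13.6 × 4 = 54.40 eV.
ΔE = 54.40 × (1/5² − 1/6²) = 54.40 × 0.01222 = 0.6649 eV.
λ = hc/ΔE = 1240 / 0.6649 = 1860 nm.

1860 nm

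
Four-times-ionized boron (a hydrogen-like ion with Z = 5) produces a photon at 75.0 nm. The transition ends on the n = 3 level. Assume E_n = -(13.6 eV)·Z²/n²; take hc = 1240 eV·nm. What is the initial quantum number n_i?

n_i = 4

The photon energy is ΔE = hc/λ = 1240 / 75.0 = 16.53 eV.
With Z = 5, ΔE = 340.0 × (1/n_f² − 1/n_i²), so 1/n_f² − 1/n_i² = 0.04863.
With n_f = 3: 1/n_i² = 1/9 − 0.04863 = 0.06248, so n_i ≈ 4.00.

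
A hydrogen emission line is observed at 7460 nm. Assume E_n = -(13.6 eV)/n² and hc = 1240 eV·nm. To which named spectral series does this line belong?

ΔE = 1240/7460 = 0.1662 eV.
This matches 13.6 × (1/5² − 1/6²), so n_f = 5: the Pfund series.

Pfund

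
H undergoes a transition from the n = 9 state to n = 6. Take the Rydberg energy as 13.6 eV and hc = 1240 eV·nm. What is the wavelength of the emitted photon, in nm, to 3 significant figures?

ΔE = 13.60 × (1/6² − 1/9²) = 13.60 × 0.01543 = 0.2099 eV.
λ = hc/ΔE = 1240 / 0.2099 = 5910 nm.

5910 nm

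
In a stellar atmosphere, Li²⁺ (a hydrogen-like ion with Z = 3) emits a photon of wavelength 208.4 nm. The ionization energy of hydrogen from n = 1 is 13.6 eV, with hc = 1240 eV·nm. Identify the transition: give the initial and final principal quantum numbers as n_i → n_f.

n_i = 4, n_f = 3

The photon energy is ΔE = hc/λ = 1240 / 208.4 = 5.950 eV.
With Z = 3, ΔE = 122.4 × (1/n_f² − 1/n_i²), so 1/n_f² − 1/n_i² = 0.04861.
Trying n_f = 3 gives 1/n_i² = 0.06250, i.e. n_i ≈ 4; this pair matches.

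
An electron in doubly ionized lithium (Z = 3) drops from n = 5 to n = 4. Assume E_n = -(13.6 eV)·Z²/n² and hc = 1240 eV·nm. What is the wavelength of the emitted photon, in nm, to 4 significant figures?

For Z = 3 the level energies scale as Z², so the effective Rydberg energy is 13.6 × 9 = 122.4 eV.
ΔE = 122.4 × (1/4² − 1/5²) = 122.4 × 0.02250 = 2.754 eV.
λ = hc/ΔE = 1240 / 2.754 = 450.3 nm.

450.3 nm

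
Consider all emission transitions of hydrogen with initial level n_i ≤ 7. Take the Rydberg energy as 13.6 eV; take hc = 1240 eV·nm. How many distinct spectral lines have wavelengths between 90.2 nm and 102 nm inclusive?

Enumerate all n_i → n_f pairs with 1 ≤ n_f < n_i ≤ 7 and compute λ = 1240 / [13.6·1·(1/n_f² − 1/n_i²)].
Lines falling in [90.2, 102] nm: 7→1 (93.08 nm), 6→1 (93.78 nm), 5→1 (94.98 nm), 4→1 (97.25 nm).

4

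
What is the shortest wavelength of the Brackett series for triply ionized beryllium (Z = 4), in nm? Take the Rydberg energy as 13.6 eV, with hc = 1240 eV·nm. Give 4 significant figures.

91.18 nm

The Brackett series has lower level n_f = 4; the series limit corresponds to n_i → ∞.
ΔE_max = 13.6 × 16 / 4² = 13.60 eV.
λ_min = 1240 / 13.60 = 91.18 nm.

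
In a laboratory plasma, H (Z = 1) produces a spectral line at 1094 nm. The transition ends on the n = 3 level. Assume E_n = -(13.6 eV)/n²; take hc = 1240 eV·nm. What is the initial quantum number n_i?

n_i = 6

The photon energy is ΔE = hc/λ = 1240 / 1094 = 1.133 eV.
With Z = 1, ΔE = 13.60 × (1/n_f² − 1/n_i²), so 1/n_f² − 1/n_i² = 0.08334.
With n_f = 3: 1/n_i² = 1/9 − 0.08334 = 0.02777, so n_i ≈ 6.00.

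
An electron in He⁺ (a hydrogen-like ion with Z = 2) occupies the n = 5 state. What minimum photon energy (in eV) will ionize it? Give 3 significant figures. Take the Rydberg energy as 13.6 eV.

2.18 eV

E_n = −13.6 Z²/n² = −54.40/n² eV for Z = 2.
E_5 = −54.40/25 = −2.18 eV, so ionization (to E = 0) requires 2.18 eV.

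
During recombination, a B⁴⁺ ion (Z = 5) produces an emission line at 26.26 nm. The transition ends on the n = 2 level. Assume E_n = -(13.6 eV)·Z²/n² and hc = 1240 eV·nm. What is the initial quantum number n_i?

The photon energy is ΔE = hc/λ = 1240 / 26.26 = 47.22 eV.
With Z = 5, ΔE = 340.0 × (1/n_f² − 1/n_i²), so 1/n_f² − 1/n_i² = 0.1389.
With n_f = 2: 1/n_i² = 1/4 − 0.1389 = 0.1111, so n_i ≈ 3.00.

n_i = 3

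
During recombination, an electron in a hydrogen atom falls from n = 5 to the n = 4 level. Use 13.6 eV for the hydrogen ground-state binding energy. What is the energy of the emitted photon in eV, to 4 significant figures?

E_5 = −13.60/25 = −0.5440 eV and E_4 = −13.60/16 = −0.8500 eV.
The photon energy is |E_5 − E_4| = 0.3060 eV.

0.3060 eV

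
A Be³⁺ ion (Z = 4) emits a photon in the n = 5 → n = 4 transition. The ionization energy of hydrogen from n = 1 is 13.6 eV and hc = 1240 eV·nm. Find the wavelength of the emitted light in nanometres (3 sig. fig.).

For Z = 4 the level energies scale as Z², so the effective Rydberg energy is 13.6 × 16 = 217.6 eV.
ΔE = 217.6 × (1/4² − 1/5²) = 217.6 × 0.02250 = 4.896 eV.
λ = hc/ΔE = 1240 / 4.896 = 253 nm.

253 nm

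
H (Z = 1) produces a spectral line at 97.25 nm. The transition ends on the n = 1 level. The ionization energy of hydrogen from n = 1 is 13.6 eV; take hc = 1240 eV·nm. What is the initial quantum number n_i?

The photon energy is ΔE = hc/λ = 1240 / 97.25 = 12.75 eV.
With Z = 1, ΔE = 13.60 × (1/n_f² − 1/n_i²), so 1/n_f² − 1/n_i² = 0.9375.
With n_f = 1: 1/n_i² = 1/1 − 0.9375 = 0.06245, so n_i ≈ 4.00.

n_i = 4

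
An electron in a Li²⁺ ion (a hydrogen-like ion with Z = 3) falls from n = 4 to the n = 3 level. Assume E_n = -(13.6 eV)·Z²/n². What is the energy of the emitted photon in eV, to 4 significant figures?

5.950 eV

The Bohr energies scale as Z², so for Z = 3: E_n = −122.4/n² eV.
E_4 = −122.4/16 = −7.650 eV and E_3 = −122.4/9 = −13.60 eV.
The photon energy is |E_4 − E_3| = 5.950 eV.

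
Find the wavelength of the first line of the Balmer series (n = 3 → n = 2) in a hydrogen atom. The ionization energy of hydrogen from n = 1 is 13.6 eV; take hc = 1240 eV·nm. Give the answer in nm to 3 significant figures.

The Balmer series terminates on n_f = 2; the first line has n_i = 2+1 = 3.
ΔE = 13.60 × (1/2² − 1/3²) = 1.889 eV.
λ = 1240 / 1.889 = 656 nm.

656 nm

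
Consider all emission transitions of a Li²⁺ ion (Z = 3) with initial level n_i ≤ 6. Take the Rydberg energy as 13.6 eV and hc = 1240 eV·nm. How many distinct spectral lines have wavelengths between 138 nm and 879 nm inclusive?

5

Enumerate all n_i → n_f pairs with 1 ≤ n_f < n_i ≤ 6 and compute λ = 1240 / [13.6·9·(1/n_f² − 1/n_i²)].
Lines falling in [138, 879] nm: 5→3 (142.5 nm), 4→3 (208.4 nm), 6→4 (291.8 nm), 5→4 (450.3 nm), 6→5 (828.9 nm).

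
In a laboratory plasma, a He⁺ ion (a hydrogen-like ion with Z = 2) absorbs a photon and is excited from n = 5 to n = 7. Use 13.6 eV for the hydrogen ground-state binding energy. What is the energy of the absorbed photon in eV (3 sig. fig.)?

1.07 eV

The Bohr energies scale as Z², so for Z = 2: E_n = −54.40/n² eV.
E_7 = −54.40/49 = −1.110 eV and E_5 = −54.40/25 = −2.176 eV.
The photon energy is |E_7 − E_5| = 1.07 eV.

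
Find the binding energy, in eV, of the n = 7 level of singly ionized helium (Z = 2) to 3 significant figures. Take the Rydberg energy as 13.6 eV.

1.11 eV

E_n = −13.6 Z²/n² = −54.40/n² eV for Z = 2.
E_7 = −54.40/49 = −1.11 eV, so ionization (to E = 0) requires 1.11 eV.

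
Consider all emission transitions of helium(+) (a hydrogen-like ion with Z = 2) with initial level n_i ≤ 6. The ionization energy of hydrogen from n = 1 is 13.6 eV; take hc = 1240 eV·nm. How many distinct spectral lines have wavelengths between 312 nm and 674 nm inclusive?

Enumerate all n_i → n_f pairs with 1 ≤ n_f < n_i ≤ 6 and compute λ = 1240 / [13.6·4·(1/n_f² − 1/n_i²)].
Lines falling in [312, 674] nm: 5→3 (320.5 nm), 4→3 (468.9 nm), 6→4 (656.5 nm).

3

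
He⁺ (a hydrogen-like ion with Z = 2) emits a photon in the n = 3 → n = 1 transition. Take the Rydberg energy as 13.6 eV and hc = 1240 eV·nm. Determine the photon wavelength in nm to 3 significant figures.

25.6 nm

For Z = 2 the level energies scale as Z², so the effective Rydberg energy is 13.6 × 4 = 54.40 eV.
ΔE = 54.40 × (1/1² − 1/3²) = 54.40 × 0.8889 = 48.36 eV.
λ = hc/ΔE = 1240 / 48.36 = 25.6 nm.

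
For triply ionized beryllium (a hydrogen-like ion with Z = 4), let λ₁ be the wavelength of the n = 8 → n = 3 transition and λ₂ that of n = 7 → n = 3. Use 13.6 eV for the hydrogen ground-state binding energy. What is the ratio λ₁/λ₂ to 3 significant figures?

λ ∝ 1/ΔE ∝ 1/(1/n_f² − 1/n_i²), and the Z² and hc factors cancel in the ratio.
λ₁/λ₂ = (1/3² − 1/7²)/(1/3² − 1/8²) = 0.09070/0.09549 = 0.950.

0.950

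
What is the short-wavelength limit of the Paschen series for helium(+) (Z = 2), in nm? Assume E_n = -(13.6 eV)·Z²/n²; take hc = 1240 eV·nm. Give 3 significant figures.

The Paschen series has lower level n_f = 3; the series limit corresponds to n_i → ∞.
ΔE_max = 13.6 × 4 / 3² = 6.044 eV.
λ_min = 1240 / 6.044 = 205 nm.

205 nm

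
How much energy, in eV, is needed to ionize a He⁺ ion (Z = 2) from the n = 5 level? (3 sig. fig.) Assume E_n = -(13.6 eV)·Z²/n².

E_n = −13.6 Z²/n² = −54.40/n² eV for Z = 2.
E_5 = −54.40/25 = −2.18 eV, so ionization (to E = 0) requires 2.18 eV.

2.18 eV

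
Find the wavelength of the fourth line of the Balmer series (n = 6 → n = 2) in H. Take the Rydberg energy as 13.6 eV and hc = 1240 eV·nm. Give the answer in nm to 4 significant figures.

410.3 nm

The Balmer series terminates on n_f = 2; the fourth line has n_i = 2+4 = 6.
ΔE = 13.60 × (1/2² − 1/6²) = 3.022 eV.
λ = 1240 / 3.022 = 410.3 nm.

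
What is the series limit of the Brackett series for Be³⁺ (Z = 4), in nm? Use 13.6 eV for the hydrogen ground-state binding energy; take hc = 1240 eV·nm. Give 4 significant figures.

The Brackett series has lower level n_f = 4; the series limit corresponds to n_i → ∞.
ΔE_max = 13.6 × 16 / 4² = 13.60 eV.
λ_min = 1240 / 13.60 = 91.18 nm.

91.18 nm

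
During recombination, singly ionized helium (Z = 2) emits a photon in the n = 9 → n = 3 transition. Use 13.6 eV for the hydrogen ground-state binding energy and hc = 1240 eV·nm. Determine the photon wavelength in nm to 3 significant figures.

For Z = 2 the level energies scale as Z², so the effective Rydberg energy is 13.6 × 4 = 54.40 eV.
ΔE = 54.40 × (1/3² − 1/9²) = 54.40 × 0.09877 = 5.373 eV.
λ = hc/ΔE = 1240 / 5.373 = 231 nm.

231 nm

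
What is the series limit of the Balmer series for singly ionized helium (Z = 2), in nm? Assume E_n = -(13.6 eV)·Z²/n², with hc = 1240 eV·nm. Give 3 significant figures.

The Balmer series has lower level n_f = 2; the series limit corresponds to n_i → ∞.
ΔE_max = 13.6 × 4 / 2² = 13.60 eV.
λ_min = 1240 / 13.60 = 91.2 nm.

91.2 nm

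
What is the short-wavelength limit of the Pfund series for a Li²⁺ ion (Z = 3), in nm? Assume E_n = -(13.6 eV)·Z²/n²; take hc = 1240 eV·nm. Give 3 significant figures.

The Pfund series has lower level n_f = 5; the series limit corresponds to n_i → ∞.
ΔE_max = 13.6 × 9 / 5² = 4.896 eV.
λ_min = 1240 / 4.896 = 253 nm.

253 nm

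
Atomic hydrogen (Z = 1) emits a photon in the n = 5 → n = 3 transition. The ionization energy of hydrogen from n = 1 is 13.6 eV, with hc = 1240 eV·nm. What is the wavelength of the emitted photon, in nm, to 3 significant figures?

ΔE = 13.60 × (1/3² − 1/5²) = 13.60 × 0.07111 = 0.9671 eV.
λ = hc/ΔE = 1240 / 0.9671 = 1280 nm.

1280 nm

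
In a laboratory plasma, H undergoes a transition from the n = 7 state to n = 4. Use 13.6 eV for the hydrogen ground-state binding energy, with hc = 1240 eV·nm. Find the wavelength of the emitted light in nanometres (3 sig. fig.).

ΔE = 13.60 × (1/4² − 1/7²) = 13.60 × 0.04209 = 0.5724 eV.
λ = hc/ΔE = 1240 / 0.5724 = 2170 nm.
This line belongs to the Brackett series.

2170 nm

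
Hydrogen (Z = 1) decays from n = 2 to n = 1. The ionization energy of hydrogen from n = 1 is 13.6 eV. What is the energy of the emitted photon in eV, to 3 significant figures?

E_2 = −13.60/4 = −3.400 eV and E_1 = −13.60/1 = −13.60 eV.
The photon energy is |E_2 − E_1| = 10.2 eV.

10.2 eV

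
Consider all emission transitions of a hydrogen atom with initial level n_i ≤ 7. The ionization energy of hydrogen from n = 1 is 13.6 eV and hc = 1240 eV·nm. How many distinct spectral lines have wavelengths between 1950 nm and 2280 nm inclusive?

1

Enumerate all n_i → n_f pairs with 1 ≤ n_f < n_i ≤ 7 and compute λ = 1240 / [13.6·1·(1/n_f² − 1/n_i²)].
Lines falling in [1950, 2280] nm: 7→4 (2166 nm).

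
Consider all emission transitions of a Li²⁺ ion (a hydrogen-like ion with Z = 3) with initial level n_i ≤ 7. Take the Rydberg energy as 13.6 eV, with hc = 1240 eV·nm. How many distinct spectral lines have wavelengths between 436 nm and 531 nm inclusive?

Enumerate all n_i → n_f pairs with 1 ≤ n_f < n_i ≤ 7 and compute λ = 1240 / [13.6·9·(1/n_f² − 1/n_i²)].
Lines falling in [436, 531] nm: 5→4 (450.3 nm), 7→5 (517.1 nm).

2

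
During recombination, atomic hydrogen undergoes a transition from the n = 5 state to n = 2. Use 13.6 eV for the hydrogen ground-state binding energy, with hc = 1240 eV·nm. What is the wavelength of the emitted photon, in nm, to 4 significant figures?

434.2 nm

ΔE = 13.60 × (1/2² − 1/5²) = 13.60 × 0.2100 = 2.856 eV.
λ = hc/ΔE = 1240 / 2.856 = 434.2 nm.
This line belongs to the Balmer series.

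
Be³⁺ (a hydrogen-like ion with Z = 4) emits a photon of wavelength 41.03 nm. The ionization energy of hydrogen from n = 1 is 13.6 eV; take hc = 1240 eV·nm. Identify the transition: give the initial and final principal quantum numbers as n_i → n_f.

The photon energy is ΔE = hc/λ = 1240 / 41.03 = 30.22 eV.
With Z = 4, ΔE = 217.6 × (1/n_f² − 1/n_i²), so 1/n_f² − 1/n_i² = 0.1389.
Trying n_f = 2 gives 1/n_i² = 0.1111, i.e. n_i ≈ 3; this pair matches.

n_i = 3, n_f = 2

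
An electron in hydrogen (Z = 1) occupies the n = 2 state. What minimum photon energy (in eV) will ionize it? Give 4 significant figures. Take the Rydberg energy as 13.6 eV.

3.400 eV

E_2 = −13.60/4 = −3.400 eV, so ionization (to E = 0) requires 3.400 eV.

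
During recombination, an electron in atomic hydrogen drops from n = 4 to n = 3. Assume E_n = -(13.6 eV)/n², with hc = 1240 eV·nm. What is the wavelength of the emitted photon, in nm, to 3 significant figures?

ΔE = 13.60 × (1/3² − 1/4²) = 13.60 × 0.04861 = 0.6611 eV.
λ = hc/ΔE = 1240 / 0.6611 = 1880 nm.

1880 nm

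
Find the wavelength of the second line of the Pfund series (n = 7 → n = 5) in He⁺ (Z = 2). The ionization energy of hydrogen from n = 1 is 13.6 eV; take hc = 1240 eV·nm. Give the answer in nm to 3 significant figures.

The Pfund series terminates on n_f = 5; the second line has n_i = 5+2 = 7.
ΔE = 54.40 × (1/5² − 1/7²) = 1.066 eV.
λ = 1240 / 1.066 = 1160 nm.

1160 nm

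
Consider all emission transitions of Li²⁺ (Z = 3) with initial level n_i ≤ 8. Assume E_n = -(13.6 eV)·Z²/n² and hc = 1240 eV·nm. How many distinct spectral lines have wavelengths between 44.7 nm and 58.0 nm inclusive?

3

Enumerate all n_i → n_f pairs with 1 ≤ n_f < n_i ≤ 8 and compute λ = 1240 / [13.6·9·(1/n_f² − 1/n_i²)].
Lines falling in [44.7, 58.0] nm: 6→2 (45.59 nm), 5→2 (48.24 nm), 4→2 (54.03 nm).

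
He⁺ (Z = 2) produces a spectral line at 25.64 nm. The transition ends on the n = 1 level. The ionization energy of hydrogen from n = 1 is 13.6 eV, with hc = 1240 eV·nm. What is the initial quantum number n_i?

n_i = 3

The photon energy is ΔE = hc/λ = 1240 / 25.64 = 48.36 eV.
With Z = 2, ΔE = 54.40 × (1/n_f² − 1/n_i²), so 1/n_f² − 1/n_i² = 0.8890.
With n_f = 1: 1/n_i² = 1/1 − 0.8890 = 0.1110, so n_i ≈ 3.00.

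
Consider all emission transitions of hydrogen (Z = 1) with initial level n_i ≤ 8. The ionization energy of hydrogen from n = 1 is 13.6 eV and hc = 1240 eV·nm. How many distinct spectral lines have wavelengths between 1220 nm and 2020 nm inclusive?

Enumerate all n_i → n_f pairs with 1 ≤ n_f < n_i ≤ 8 and compute λ = 1240 / [13.6·1·(1/n_f² − 1/n_i²)].
Lines falling in [1220, 2020] nm: 5→3 (1282 nm), 4→3 (1876 nm), 8→4 (1945 nm).

3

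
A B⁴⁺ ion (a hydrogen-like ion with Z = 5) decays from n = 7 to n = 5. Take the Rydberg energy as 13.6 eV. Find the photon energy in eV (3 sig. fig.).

6.66 eV

The Bohr energies scale as Z², so for Z = 5: E_n = −340.0/n² eV.
E_7 = −340.0/49 = −6.939 eV and E_5 = −340.0/25 = −13.60 eV.
The photon energy is |E_7 − E_5| = 6.66 eV.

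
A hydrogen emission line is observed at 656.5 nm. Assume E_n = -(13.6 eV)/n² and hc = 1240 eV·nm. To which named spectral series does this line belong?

ΔE = 1240/656.5 = 1.889 eV.
This matches 13.6 × (1/2² − 1/3²), so n_f = 2: the Balmer series.

Balmer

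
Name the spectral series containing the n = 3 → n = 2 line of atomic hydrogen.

The series is set by the lower level: n_f = 2 is the Balmer series.

Balmer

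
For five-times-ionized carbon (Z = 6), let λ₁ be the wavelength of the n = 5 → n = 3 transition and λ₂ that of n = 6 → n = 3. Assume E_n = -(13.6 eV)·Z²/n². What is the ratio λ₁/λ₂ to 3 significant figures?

λ ∝ 1/ΔE ∝ 1/(1/n_f² − 1/n_i²), and the Z² and hc factors cancel in the ratio.
λ₁/λ₂ = (1/3² − 1/6²)/(1/3² − 1/5²) = 0.08333/0.07111 = 1.17.

1.17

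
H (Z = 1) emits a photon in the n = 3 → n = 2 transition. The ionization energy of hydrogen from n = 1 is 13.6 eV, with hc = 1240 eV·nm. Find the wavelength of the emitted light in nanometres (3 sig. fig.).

ΔE = 13.60 × (1/2² − 1/3²) = 13.60 × 0.1389 = 1.889 eV.
λ = hc/ΔE = 1240 / 1.889 = 656 nm.
This line belongs to the Balmer series.

656 nm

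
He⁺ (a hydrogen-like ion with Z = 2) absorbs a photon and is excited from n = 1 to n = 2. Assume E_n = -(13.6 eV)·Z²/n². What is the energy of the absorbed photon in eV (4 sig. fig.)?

The Bohr energies scale as Z², so for Z = 2: E_n = −54.40/n² eV.
E_2 = −54.40/4 = −13.60 eV and E_1 = −54.40/1 = −54.40 eV.
The photon energy is |E_2 − E_1| = 40.80 eV.

40.80 eV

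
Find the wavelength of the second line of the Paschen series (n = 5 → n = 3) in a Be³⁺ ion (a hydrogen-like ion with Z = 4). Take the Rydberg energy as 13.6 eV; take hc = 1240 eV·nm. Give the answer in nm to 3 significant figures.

80.1 nm

The Paschen series terminates on n_f = 3; the second line has n_i = 3+2 = 5.
ΔE = 217.6 × (1/3² − 1/5²) = 15.47 eV.
λ = 1240 / 15.47 = 80.1 nm.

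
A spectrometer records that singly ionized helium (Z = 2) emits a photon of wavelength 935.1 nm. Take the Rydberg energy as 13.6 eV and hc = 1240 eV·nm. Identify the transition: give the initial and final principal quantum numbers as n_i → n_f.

n_i = 8, n_f = 5

The photon energy is ΔE = hc/λ = 1240 / 935.1 = 1.326 eV.
With Z = 2, ΔE = 54.40 × (1/n_f² − 1/n_i²), so 1/n_f² − 1/n_i² = 0.02438.
Trying n_f = 5 gives 1/n_i² = 0.01562, i.e. n_i ≈ 8; this pair matches.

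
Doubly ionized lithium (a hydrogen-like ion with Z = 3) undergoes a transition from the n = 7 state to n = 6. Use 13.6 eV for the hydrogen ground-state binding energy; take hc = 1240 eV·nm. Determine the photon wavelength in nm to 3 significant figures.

1370 nm

For Z = 3 the level energies scale as Z², so the effective Rydberg energy is 13.6 × 9 = 122.4 eV.
ΔE = 122.4 × (1/6² − 1/7²) = 122.4 × 0.007370 = 0.9020 eV.
λ = hc/ΔE = 1240 / 0.9020 = 1370 nm.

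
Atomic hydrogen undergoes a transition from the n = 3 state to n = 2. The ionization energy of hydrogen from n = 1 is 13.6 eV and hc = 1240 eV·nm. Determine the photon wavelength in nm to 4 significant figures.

ΔE = 13.60 × (1/2² − 1/3²) = 13.60 × 0.1389 = 1.889 eV.
λ = hc/ΔE = 1240 / 1.889 = 656.5 nm.

656.5 nm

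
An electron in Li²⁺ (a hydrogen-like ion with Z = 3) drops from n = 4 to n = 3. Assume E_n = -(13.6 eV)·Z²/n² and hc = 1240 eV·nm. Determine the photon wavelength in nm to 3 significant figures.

For Z = 3 the level energies scale as Z², so the effective Rydberg energy is 13.6 × 9 = 122.4 eV.
ΔE = 122.4 × (1/3² − 1/4²) = 122.4 × 0.04861 = 5.950 eV.
λ = hc/ΔE = 1240 / 5.950 = 208 nm.

208 nm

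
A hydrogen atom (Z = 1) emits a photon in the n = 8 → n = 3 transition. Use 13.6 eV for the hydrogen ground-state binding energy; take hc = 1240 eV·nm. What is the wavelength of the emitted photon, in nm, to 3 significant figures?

955 nm

ΔE = 13.60 × (1/3² − 1/8²) = 13.60 × 0.09549 = 1.299 eV.
λ = hc/ΔE = 1240 / 1.299 = 955 nm.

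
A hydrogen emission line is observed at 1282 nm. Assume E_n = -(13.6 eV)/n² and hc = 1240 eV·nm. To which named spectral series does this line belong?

ΔE = 1240/1282 = 0.9672 eV.
This matches 13.6 × (1/3² − 1/5²), so n_f = 3: the Paschen series.

Paschen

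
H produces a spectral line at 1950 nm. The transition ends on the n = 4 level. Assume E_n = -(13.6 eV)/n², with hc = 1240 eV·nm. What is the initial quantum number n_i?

n_i = 8

The photon energy is ΔE = hc/λ = 1240 / 1950 = 0.6359 eV.
With Z = 1, ΔE = 13.60 × (1/n_f² − 1/n_i²), so 1/n_f² − 1/n_i² = 0.04676.
With n_f = 4: 1/n_i² = 1/16 − 0.04676 = 0.01574, so n_i ≈ 7.97.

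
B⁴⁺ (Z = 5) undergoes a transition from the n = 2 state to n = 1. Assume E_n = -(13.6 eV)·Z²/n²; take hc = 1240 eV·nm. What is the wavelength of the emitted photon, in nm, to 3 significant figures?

4.86 nm

For Z = 5 the level energies scale as Z², so the effective Rydberg energy is 13.6 × 25 = 340.0 eV.
ΔE = 340.0 × (1/1² − 1/2²) = 340.0 × 0.7500 = 255.0 eV.
λ = hc/ΔE = 1240 / 255.0 = 4.86 nm.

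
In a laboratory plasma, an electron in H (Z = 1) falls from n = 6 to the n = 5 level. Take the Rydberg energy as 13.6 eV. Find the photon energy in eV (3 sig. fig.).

0.166 eV

E_6 = −13.60/36 = −0.3778 eV and E_5 = −13.60/25 = −0.5440 eV.
The photon energy is |E_6 − E_5| = 0.166 eV.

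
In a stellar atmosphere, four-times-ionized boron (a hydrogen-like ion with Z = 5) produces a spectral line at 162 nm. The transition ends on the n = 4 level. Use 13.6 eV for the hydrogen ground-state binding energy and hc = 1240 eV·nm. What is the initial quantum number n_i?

n_i = 5

The photon energy is ΔE = hc/λ = 1240 / 162 = 7.654 eV.
With Z = 5, ΔE = 340.0 × (1/n_f² − 1/n_i²), so 1/n_f² − 1/n_i² = 0.02251.
With n_f = 4: 1/n_i² = 1/16 − 0.02251 = 0.03999, so n_i ≈ 5.00.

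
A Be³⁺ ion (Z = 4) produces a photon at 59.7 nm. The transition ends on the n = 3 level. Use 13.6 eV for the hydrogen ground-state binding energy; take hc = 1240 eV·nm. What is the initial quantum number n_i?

n_i = 8

The photon energy is ΔE = hc/λ = 1240 / 59.7 = 20.77 eV.
With Z = 4, ΔE = 217.6 × (1/n_f² − 1/n_i²), so 1/n_f² − 1/n_i² = 0.09545.
With n_f = 3: 1/n_i² = 1/9 − 0.09545 = 0.01566, so n_i ≈ 7.99.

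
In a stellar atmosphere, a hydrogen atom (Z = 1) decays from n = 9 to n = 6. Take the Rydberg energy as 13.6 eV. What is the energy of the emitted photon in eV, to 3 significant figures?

0.210 eV

E_9 = −13.60/81 = −0.1679 eV and E_6 = −13.60/36 = −0.3778 eV.
The photon energy is |E_9 − E_6| = 0.210 eV.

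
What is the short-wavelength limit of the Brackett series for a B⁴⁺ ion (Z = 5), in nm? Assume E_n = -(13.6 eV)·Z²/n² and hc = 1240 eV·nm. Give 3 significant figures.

58.4 nm

The Brackett series has lower level n_f = 4; the series limit corresponds to n_i → ∞.
ΔE_max = 13.6 × 25 / 4² = 21.25 eV.
λ_min = 1240 / 21.25 = 58.4 nm.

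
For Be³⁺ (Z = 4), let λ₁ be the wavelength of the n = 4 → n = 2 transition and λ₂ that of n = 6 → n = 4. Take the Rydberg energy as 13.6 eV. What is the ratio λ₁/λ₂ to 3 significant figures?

0.185

λ ∝ 1/ΔE ∝ 1/(1/n_f² − 1/n_i²), and the Z² and hc factors cancel in the ratio.
λ₁/λ₂ = (1/4² − 1/6²)/(1/2² − 1/4²) = 0.03472/0.1875 = 0.185.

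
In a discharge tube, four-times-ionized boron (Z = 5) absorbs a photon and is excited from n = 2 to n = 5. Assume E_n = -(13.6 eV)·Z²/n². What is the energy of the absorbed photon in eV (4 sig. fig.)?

71.40 eV

The Bohr energies scale as Z², so for Z = 5: E_n = −340.0/n² eV.
E_5 = −340.0/25 = −13.60 eV and E_2 = −340.0/4 = −85.00 eV.
The photon energy is |E_5 − E_2| = 71.40 eV.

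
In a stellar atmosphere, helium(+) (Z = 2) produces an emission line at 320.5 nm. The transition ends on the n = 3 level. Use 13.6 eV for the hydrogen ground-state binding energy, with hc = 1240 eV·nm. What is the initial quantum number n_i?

The photon energy is ΔE = hc/λ = 1240 / 320.5 = 3.869 eV.
With Z = 2, ΔE = 54.40 × (1/n_f² − 1/n_i²), so 1/n_f² − 1/n_i² = 0.07112.
With n_f = 3: 1/n_i² = 1/9 − 0.07112 = 0.03999, so n_i ≈ 5.00.

n_i = 5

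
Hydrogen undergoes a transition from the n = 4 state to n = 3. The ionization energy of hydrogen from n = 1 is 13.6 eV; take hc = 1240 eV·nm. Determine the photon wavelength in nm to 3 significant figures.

1880 nm

ΔE = 13.60 × (1/3² − 1/4²) = 13.60 × 0.04861 = 0.6611 eV.
λ = hc/ΔE = 1240 / 0.6611 = 1880 nm.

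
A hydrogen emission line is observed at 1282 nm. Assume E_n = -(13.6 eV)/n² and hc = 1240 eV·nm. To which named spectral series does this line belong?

ΔE = 1240/1282 = 0.9672 eV.
This matches 13.6 × (1/3² − 1/5²), so n_f = 3: the Paschen series.

Paschen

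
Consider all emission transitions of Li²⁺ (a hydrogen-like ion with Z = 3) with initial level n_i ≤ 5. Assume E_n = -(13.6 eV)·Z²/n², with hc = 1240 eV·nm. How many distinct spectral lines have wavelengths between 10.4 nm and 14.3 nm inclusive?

4

Enumerate all n_i → n_f pairs with 1 ≤ n_f < n_i ≤ 5 and compute λ = 1240 / [13.6·9·(1/n_f² − 1/n_i²)].
Lines falling in [10.4, 14.3] nm: 5→1 (10.55 nm), 4→1 (10.81 nm), 3→1 (11.40 nm), 2→1 (13.51 nm).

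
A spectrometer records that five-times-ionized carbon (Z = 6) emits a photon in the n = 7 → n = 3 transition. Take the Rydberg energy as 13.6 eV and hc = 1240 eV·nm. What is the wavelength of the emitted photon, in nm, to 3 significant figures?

27.9 nm

For Z = 6 the level energies scale as Z², so the effective Rydberg energy is 13.6 × 36 = 489.6 eV.
ΔE = 489.6 × (1/3² − 1/7²) = 489.6 × 0.09070 = 44.41 eV.
λ = hc/ΔE = 1240 / 44.41 = 27.9 nm.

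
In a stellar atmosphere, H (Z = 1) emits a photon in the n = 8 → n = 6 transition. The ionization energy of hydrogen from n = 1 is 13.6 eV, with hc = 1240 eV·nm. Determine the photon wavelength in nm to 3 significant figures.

7500 nm

ΔE = 13.60 × (1/6² − 1/8²) = 13.60 × 0.01215 = 0.1653 eV.
λ = hc/ΔE = 1240 / 0.1653 = 7500 nm.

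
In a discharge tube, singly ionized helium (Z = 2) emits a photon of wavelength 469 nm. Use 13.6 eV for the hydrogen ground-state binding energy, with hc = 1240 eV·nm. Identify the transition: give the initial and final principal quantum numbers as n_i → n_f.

The photon energy is ΔE = hc/λ = 1240 / 469 = 2.644 eV.
With Z = 2, ΔE = 54.40 × (1/n_f² − 1/n_i²), so 1/n_f² − 1/n_i² = 0.04860.
Trying n_f = 3 gives 1/n_i² = 0.06251, i.e. n_i ≈ 4; this pair matches.

n_i = 4, n_f = 3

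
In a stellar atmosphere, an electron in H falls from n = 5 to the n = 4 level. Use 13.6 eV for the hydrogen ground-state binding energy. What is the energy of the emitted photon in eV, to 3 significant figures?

E_5 = −13.60/25 = −0.5440 eV and E_4 = −13.60/16 = −0.8500 eV.
The photon energy is |E_5 − E_4| = 0.306 eV.

0.306 eV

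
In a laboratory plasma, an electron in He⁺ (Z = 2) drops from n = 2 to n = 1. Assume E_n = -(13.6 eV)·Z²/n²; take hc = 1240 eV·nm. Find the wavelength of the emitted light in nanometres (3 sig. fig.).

30.4 nm

For Z = 2 the level energies scale as Z², so the effective Rydberg energy is 13.6 × 4 = 54.40 eV.
ΔE = 54.40 × (1/1² − 1/2²) = 54.40 × 0.7500 = 40.80 eV.
λ = hc/ΔE = 1240 / 40.80 = 30.4 nm.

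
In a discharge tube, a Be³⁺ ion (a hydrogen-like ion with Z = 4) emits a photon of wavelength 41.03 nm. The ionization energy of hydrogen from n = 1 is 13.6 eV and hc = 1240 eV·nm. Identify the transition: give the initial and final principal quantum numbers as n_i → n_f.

The photon energy is ΔE = hc/λ = 1240 / 41.03 = 30.22 eV.
With Z = 4, ΔE = 217.6 × (1/n_f² − 1/n_i²), so 1/n_f² − 1/n_i² = 0.1389.
Trying n_f = 2 gives 1/n_i² = 0.1111, i.e. n_i ≈ 3; this pair matches.

n_i = 3, n_f = 2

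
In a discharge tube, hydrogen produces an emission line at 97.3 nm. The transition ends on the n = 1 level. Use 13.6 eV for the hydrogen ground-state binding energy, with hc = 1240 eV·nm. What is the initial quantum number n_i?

n_i = 4

The photon energy is ΔE = hc/λ = 1240 / 97.3 = 12.74 eV.
With Z = 1, ΔE = 13.60 × (1/n_f² − 1/n_i²), so 1/n_f² − 1/n_i² = 0.9371.
With n_f = 1: 1/n_i² = 1/1 − 0.9371 = 0.06293, so n_i ≈ 3.99.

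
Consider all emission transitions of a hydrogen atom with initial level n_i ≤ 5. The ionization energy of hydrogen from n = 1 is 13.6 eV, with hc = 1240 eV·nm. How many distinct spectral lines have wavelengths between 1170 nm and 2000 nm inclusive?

2

Enumerate all n_i → n_f pairs with 1 ≤ n_f < n_i ≤ 5 and compute λ = 1240 / [13.6·1·(1/n_f² − 1/n_i²)].
Lines falling in [1170, 2000] nm: 5→3 (1282 nm), 4→3 (1876 nm).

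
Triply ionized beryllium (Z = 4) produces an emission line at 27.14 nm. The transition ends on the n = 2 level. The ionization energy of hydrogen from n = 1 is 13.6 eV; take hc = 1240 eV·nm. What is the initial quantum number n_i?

The photon energy is ΔE = hc/λ = 1240 / 27.14 = 45.69 eV.
With Z = 4, ΔE = 217.6 × (1/n_f² − 1/n_i²), so 1/n_f² − 1/n_i² = 0.2100.
With n_f = 2: 1/n_i² = 1/4 − 0.2100 = 0.04003, so n_i ≈ 5.00.

n_i = 5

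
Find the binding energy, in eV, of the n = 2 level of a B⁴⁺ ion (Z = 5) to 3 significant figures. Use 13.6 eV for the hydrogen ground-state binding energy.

E_n = −13.6 Z²/n² = −340.0/n² eV for Z = 5.
E_2 = −340.0/4 = −85.0 eV, so ionization (to E = 0) requires 85.0 eV.

85.0 eV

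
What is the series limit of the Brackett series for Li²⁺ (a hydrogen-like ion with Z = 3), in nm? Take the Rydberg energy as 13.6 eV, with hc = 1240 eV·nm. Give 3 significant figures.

The Brackett series has lower level n_f = 4; the series limit corresponds to n_i → ∞.
ΔE_max = 13.6 × 9 / 4² = 7.650 eV.
λ_min = 1240 / 7.650 = 162 nm.

162 nm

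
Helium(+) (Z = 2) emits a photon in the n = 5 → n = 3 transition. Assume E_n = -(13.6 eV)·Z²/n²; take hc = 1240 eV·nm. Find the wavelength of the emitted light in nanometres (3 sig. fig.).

321 nm

For Z = 2 the level energies scale as Z², so the effective Rydberg energy is 13.6 × 4 = 54.40 eV.
ΔE = 54.40 × (1/3² − 1/5²) = 54.40 × 0.07111 = 3.868 eV.
λ = hc/ΔE = 1240 / 3.868 = 321 nm.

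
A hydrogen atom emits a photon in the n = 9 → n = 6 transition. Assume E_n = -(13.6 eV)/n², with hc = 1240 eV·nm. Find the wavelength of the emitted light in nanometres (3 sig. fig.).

5910 nm

ΔE = 13.60 × (1/6² − 1/9²) = 13.60 × 0.01543 = 0.2099 eV.
λ = hc/ΔE = 1240 / 0.2099 = 5910 nm.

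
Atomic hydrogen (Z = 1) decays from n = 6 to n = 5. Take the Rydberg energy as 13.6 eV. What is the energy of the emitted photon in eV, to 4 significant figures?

E_6 = −13.60/36 = −0.3778 eV and E_5 = −13.60/25 = −0.5440 eV.
The photon energy is |E_6 − E_5| = 0.1662 eV.

0.1662 eV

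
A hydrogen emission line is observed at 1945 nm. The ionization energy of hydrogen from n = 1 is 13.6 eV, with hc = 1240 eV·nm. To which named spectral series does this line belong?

ΔE = 1240/1945 = 0.6375 eV.
This matches 13.6 × (1/4² − 1/8²), so n_f = 4: the Brackett series.

Brackett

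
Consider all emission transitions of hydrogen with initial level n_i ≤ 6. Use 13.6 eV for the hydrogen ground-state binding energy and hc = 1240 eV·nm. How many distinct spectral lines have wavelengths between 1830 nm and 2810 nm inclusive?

Enumerate all n_i → n_f pairs with 1 ≤ n_f < n_i ≤ 6 and compute λ = 1240 / [13.6·1·(1/n_f² − 1/n_i²)].
Lines falling in [1830, 2810] nm: 4→3 (1876 nm), 6→4 (2626 nm).

2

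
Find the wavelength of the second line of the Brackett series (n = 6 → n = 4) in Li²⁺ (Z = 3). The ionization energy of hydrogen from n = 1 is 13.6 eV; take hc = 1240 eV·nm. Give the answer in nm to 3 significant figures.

The Brackett series terminates on n_f = 4; the second line has n_i = 4+2 = 6.
ΔE = 122.4 × (1/4² − 1/6²) = 4.250 eV.
λ = 1240 / 4.250 = 292 nm.

292 nm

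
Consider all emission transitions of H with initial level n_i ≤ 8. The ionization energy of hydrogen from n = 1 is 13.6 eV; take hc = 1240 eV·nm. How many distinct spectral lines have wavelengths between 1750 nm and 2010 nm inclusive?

2

Enumerate all n_i → n_f pairs with 1 ≤ n_f < n_i ≤ 8 and compute λ = 1240 / [13.6·1·(1/n_f² − 1/n_i²)].
Lines falling in [1750, 2010] nm: 4→3 (1876 nm), 8→4 (1945 nm).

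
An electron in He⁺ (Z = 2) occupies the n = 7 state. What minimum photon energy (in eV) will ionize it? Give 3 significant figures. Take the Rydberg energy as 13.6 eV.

E_n = −13.6 Z²/n² = −54.40/n² eV for Z = 2.
E_7 = −54.40/49 = −1.11 eV, so ionization (to E = 0) requires 1.11 eV.

1.11 eV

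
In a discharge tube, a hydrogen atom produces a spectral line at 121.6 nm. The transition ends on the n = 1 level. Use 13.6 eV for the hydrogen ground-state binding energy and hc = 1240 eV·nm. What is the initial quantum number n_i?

The photon energy is ΔE = hc/λ = 1240 / 121.6 = 10.20 eV.
With Z = 1, ΔE = 13.60 × (1/n_f² − 1/n_i²), so 1/n_f² − 1/n_i² = 0.7498.
With n_f = 1: 1/n_i² = 1/1 − 0.7498 = 0.2502, so n_i ≈ 2.00.

n_i = 2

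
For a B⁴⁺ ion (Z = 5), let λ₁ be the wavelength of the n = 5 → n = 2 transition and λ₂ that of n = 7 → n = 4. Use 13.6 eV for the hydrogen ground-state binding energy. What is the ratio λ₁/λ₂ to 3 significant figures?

λ ∝ 1/ΔE ∝ 1/(1/n_f² − 1/n_i²), and the Z² and hc factors cancel in the ratio.
λ₁/λ₂ = (1/4² − 1/7²)/(1/2² − 1/5²) = 0.04209/0.2100 = 0.200.

0.200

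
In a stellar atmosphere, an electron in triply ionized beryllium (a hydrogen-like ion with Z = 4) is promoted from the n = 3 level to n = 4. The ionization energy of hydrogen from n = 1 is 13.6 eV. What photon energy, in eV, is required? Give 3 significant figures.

The Bohr energies scale as Z², so for Z = 4: E_n = −217.6/n² eV.
E_4 = −217.6/16 = −13.60 eV and E_3 = −217.6/9 = −24.18 eV.
The photon energy is |E_4 − E_3| = 10.6 eV.

10.6 eV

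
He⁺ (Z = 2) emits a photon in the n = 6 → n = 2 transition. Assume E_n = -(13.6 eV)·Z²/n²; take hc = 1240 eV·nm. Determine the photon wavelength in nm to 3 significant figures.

103 nm

For Z = 2 the level energies scale as Z², so the effective Rydberg energy is 13.6 × 4 = 54.40 eV.
ΔE = 54.40 × (1/2² − 1/6²) = 54.40 × 0.2222 = 12.09 eV.
λ = hc/ΔE = 1240 / 12.09 = 103 nm.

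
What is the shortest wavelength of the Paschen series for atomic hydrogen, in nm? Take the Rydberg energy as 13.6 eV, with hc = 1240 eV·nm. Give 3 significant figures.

821 nm

The Paschen series has lower level n_f = 3; the series limit corresponds to n_i → ∞.
ΔE_max = 13.6 × 1 / 3² = 1.511 eV.
λ_min = 1240 / 1.511 = 821 nm.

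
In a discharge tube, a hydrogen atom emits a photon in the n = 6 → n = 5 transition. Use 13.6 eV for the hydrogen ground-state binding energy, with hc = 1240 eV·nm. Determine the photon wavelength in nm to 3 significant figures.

7460 nm

ΔE = 13.60 × (1/5² − 1/6²) = 13.60 × 0.01222 = 0.1662 eV.
λ = hc/ΔE = 1240 / 0.1662 = 7460 nm.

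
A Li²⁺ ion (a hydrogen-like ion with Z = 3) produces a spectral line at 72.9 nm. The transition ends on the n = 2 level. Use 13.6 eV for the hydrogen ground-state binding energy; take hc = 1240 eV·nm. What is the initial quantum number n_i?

The photon energy is ΔE = hc/λ = 1240 / 72.9 = 17.01 eV.
With Z = 3, ΔE = 122.4 × (1/n_f² − 1/n_i²), so 1/n_f² − 1/n_i² = 0.1390.
With n_f = 2: 1/n_i² = 1/4 − 0.1390 = 0.1110, so n_i ≈ 3.00.

n_i = 3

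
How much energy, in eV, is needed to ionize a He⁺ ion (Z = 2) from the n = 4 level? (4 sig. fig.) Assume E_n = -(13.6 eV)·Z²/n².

E_n = −13.6 Z²/n² = −54.40/n² eV for Z = 2.
E_4 = −54.40/16 = −3.400 eV, so ionization (to E = 0) requires 3.400 eV.

3.400 eV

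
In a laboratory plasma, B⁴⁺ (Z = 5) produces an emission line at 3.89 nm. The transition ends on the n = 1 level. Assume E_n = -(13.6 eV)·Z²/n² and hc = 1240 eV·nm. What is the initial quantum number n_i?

The photon energy is ΔE = hc/λ = 1240 / 3.89 = 318.8 eV.
With Z = 5, ΔE = 340.0 × (1/n_f² − 1/n_i²), so 1/n_f² − 1/n_i² = 0.9375.
With n_f = 1: 1/n_i² = 1/1 − 0.9375 = 0.06245, so n_i ≈ 4.00.

n_i = 4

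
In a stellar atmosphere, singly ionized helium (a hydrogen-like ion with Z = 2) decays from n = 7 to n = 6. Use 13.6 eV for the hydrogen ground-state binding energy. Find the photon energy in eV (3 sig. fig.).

0.401 eV

The Bohr energies scale as Z², so for Z = 2: E_n = −54.40/n² eV.
E_7 = −54.40/49 = −1.110 eV and E_6 = −54.40/36 = −1.511 eV.
The photon energy is |E_7 − E_6| = 0.401 eV.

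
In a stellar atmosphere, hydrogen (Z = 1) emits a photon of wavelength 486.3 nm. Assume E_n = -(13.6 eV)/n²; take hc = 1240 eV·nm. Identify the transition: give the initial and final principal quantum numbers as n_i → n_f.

n_i = 4, n_f = 2

The photon energy is ΔE = hc/λ = 1240 / 486.3 = 2.550 eV.
With Z = 1, ΔE = 13.60 × (1/n_f² − 1/n_i²), so 1/n_f² − 1/n_i² = 0.1875.
Trying n_f = 2 gives 1/n_i² = 0.06251, i.e. n_i ≈ 4; this pair matches.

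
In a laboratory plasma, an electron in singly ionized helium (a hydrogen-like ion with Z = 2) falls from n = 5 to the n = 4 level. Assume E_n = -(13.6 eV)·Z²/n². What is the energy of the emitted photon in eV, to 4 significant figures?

The Bohr energies scale as Z², so for Z = 2: E_n = −54.40/n² eV.
E_5 = −54.40/25 = −2.176 eV and E_4 = −54.40/16 = −3.400 eV.
The photon energy is |E_5 − E_4| = 1.224 eV.

1.224 eV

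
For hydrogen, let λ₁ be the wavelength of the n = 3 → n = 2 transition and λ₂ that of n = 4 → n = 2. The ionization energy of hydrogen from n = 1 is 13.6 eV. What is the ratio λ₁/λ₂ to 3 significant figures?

1.35

λ ∝ 1/ΔE ∝ 1/(1/n_f² − 1/n_i²), and the Z² and hc factors cancel in the ratio.
λ₁/λ₂ = (1/2² − 1/4²)/(1/2² − 1/3²) = 0.1875/0.1389 = 1.35.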